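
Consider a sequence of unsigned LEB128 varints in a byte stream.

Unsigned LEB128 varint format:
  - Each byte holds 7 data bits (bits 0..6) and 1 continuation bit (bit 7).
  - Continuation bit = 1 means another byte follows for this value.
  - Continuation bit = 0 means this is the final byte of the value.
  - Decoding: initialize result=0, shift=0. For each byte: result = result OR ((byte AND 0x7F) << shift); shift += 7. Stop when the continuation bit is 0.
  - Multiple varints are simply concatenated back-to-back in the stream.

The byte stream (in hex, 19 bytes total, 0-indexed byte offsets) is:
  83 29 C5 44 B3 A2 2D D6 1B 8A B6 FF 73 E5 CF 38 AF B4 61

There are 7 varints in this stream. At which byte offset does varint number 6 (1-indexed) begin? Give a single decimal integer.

Answer: 13

Derivation:
  byte[0]=0x83 cont=1 payload=0x03=3: acc |= 3<<0 -> acc=3 shift=7
  byte[1]=0x29 cont=0 payload=0x29=41: acc |= 41<<7 -> acc=5251 shift=14 [end]
Varint 1: bytes[0:2] = 83 29 -> value 5251 (2 byte(s))
  byte[2]=0xC5 cont=1 payload=0x45=69: acc |= 69<<0 -> acc=69 shift=7
  byte[3]=0x44 cont=0 payload=0x44=68: acc |= 68<<7 -> acc=8773 shift=14 [end]
Varint 2: bytes[2:4] = C5 44 -> value 8773 (2 byte(s))
  byte[4]=0xB3 cont=1 payload=0x33=51: acc |= 51<<0 -> acc=51 shift=7
  byte[5]=0xA2 cont=1 payload=0x22=34: acc |= 34<<7 -> acc=4403 shift=14
  byte[6]=0x2D cont=0 payload=0x2D=45: acc |= 45<<14 -> acc=741683 shift=21 [end]
Varint 3: bytes[4:7] = B3 A2 2D -> value 741683 (3 byte(s))
  byte[7]=0xD6 cont=1 payload=0x56=86: acc |= 86<<0 -> acc=86 shift=7
  byte[8]=0x1B cont=0 payload=0x1B=27: acc |= 27<<7 -> acc=3542 shift=14 [end]
Varint 4: bytes[7:9] = D6 1B -> value 3542 (2 byte(s))
  byte[9]=0x8A cont=1 payload=0x0A=10: acc |= 10<<0 -> acc=10 shift=7
  byte[10]=0xB6 cont=1 payload=0x36=54: acc |= 54<<7 -> acc=6922 shift=14
  byte[11]=0xFF cont=1 payload=0x7F=127: acc |= 127<<14 -> acc=2087690 shift=21
  byte[12]=0x73 cont=0 payload=0x73=115: acc |= 115<<21 -> acc=243260170 shift=28 [end]
Varint 5: bytes[9:13] = 8A B6 FF 73 -> value 243260170 (4 byte(s))
  byte[13]=0xE5 cont=1 payload=0x65=101: acc |= 101<<0 -> acc=101 shift=7
  byte[14]=0xCF cont=1 payload=0x4F=79: acc |= 79<<7 -> acc=10213 shift=14
  byte[15]=0x38 cont=0 payload=0x38=56: acc |= 56<<14 -> acc=927717 shift=21 [end]
Varint 6: bytes[13:16] = E5 CF 38 -> value 927717 (3 byte(s))
  byte[16]=0xAF cont=1 payload=0x2F=47: acc |= 47<<0 -> acc=47 shift=7
  byte[17]=0xB4 cont=1 payload=0x34=52: acc |= 52<<7 -> acc=6703 shift=14
  byte[18]=0x61 cont=0 payload=0x61=97: acc |= 97<<14 -> acc=1595951 shift=21 [end]
Varint 7: bytes[16:19] = AF B4 61 -> value 1595951 (3 byte(s))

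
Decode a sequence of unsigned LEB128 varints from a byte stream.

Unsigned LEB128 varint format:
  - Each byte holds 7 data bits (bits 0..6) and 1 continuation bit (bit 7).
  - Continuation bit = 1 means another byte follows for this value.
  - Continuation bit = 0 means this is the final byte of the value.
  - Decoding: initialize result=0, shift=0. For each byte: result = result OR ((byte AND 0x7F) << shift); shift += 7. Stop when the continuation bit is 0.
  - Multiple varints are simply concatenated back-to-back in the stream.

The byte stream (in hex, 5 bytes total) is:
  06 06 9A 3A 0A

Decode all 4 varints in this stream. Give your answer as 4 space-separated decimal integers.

Answer: 6 6 7450 10

Derivation:
  byte[0]=0x06 cont=0 payload=0x06=6: acc |= 6<<0 -> acc=6 shift=7 [end]
Varint 1: bytes[0:1] = 06 -> value 6 (1 byte(s))
  byte[1]=0x06 cont=0 payload=0x06=6: acc |= 6<<0 -> acc=6 shift=7 [end]
Varint 2: bytes[1:2] = 06 -> value 6 (1 byte(s))
  byte[2]=0x9A cont=1 payload=0x1A=26: acc |= 26<<0 -> acc=26 shift=7
  byte[3]=0x3A cont=0 payload=0x3A=58: acc |= 58<<7 -> acc=7450 shift=14 [end]
Varint 3: bytes[2:4] = 9A 3A -> value 7450 (2 byte(s))
  byte[4]=0x0A cont=0 payload=0x0A=10: acc |= 10<<0 -> acc=10 shift=7 [end]
Varint 4: bytes[4:5] = 0A -> value 10 (1 byte(s))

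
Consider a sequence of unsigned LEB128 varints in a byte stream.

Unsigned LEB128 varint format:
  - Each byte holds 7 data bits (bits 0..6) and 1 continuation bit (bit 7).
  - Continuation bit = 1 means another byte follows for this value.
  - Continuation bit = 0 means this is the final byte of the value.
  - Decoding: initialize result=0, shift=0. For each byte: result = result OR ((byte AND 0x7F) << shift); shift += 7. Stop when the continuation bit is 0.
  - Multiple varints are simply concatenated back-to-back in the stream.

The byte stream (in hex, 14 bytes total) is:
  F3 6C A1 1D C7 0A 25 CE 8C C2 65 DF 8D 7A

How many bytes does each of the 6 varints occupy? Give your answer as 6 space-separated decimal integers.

Answer: 2 2 2 1 4 3

Derivation:
  byte[0]=0xF3 cont=1 payload=0x73=115: acc |= 115<<0 -> acc=115 shift=7
  byte[1]=0x6C cont=0 payload=0x6C=108: acc |= 108<<7 -> acc=13939 shift=14 [end]
Varint 1: bytes[0:2] = F3 6C -> value 13939 (2 byte(s))
  byte[2]=0xA1 cont=1 payload=0x21=33: acc |= 33<<0 -> acc=33 shift=7
  byte[3]=0x1D cont=0 payload=0x1D=29: acc |= 29<<7 -> acc=3745 shift=14 [end]
Varint 2: bytes[2:4] = A1 1D -> value 3745 (2 byte(s))
  byte[4]=0xC7 cont=1 payload=0x47=71: acc |= 71<<0 -> acc=71 shift=7
  byte[5]=0x0A cont=0 payload=0x0A=10: acc |= 10<<7 -> acc=1351 shift=14 [end]
Varint 3: bytes[4:6] = C7 0A -> value 1351 (2 byte(s))
  byte[6]=0x25 cont=0 payload=0x25=37: acc |= 37<<0 -> acc=37 shift=7 [end]
Varint 4: bytes[6:7] = 25 -> value 37 (1 byte(s))
  byte[7]=0xCE cont=1 payload=0x4E=78: acc |= 78<<0 -> acc=78 shift=7
  byte[8]=0x8C cont=1 payload=0x0C=12: acc |= 12<<7 -> acc=1614 shift=14
  byte[9]=0xC2 cont=1 payload=0x42=66: acc |= 66<<14 -> acc=1082958 shift=21
  byte[10]=0x65 cont=0 payload=0x65=101: acc |= 101<<21 -> acc=212895310 shift=28 [end]
Varint 5: bytes[7:11] = CE 8C C2 65 -> value 212895310 (4 byte(s))
  byte[11]=0xDF cont=1 payload=0x5F=95: acc |= 95<<0 -> acc=95 shift=7
  byte[12]=0x8D cont=1 payload=0x0D=13: acc |= 13<<7 -> acc=1759 shift=14
  byte[13]=0x7A cont=0 payload=0x7A=122: acc |= 122<<14 -> acc=2000607 shift=21 [end]
Varint 6: bytes[11:14] = DF 8D 7A -> value 2000607 (3 byte(s))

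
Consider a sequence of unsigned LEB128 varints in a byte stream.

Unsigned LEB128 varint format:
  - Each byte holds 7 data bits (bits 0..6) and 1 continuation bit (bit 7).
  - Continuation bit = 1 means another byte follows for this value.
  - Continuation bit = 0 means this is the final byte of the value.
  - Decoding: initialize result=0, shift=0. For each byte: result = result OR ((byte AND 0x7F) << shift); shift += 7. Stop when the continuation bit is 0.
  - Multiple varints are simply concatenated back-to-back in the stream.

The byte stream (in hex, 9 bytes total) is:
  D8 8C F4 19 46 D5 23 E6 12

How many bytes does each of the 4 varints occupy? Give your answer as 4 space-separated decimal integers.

  byte[0]=0xD8 cont=1 payload=0x58=88: acc |= 88<<0 -> acc=88 shift=7
  byte[1]=0x8C cont=1 payload=0x0C=12: acc |= 12<<7 -> acc=1624 shift=14
  byte[2]=0xF4 cont=1 payload=0x74=116: acc |= 116<<14 -> acc=1902168 shift=21
  byte[3]=0x19 cont=0 payload=0x19=25: acc |= 25<<21 -> acc=54330968 shift=28 [end]
Varint 1: bytes[0:4] = D8 8C F4 19 -> value 54330968 (4 byte(s))
  byte[4]=0x46 cont=0 payload=0x46=70: acc |= 70<<0 -> acc=70 shift=7 [end]
Varint 2: bytes[4:5] = 46 -> value 70 (1 byte(s))
  byte[5]=0xD5 cont=1 payload=0x55=85: acc |= 85<<0 -> acc=85 shift=7
  byte[6]=0x23 cont=0 payload=0x23=35: acc |= 35<<7 -> acc=4565 shift=14 [end]
Varint 3: bytes[5:7] = D5 23 -> value 4565 (2 byte(s))
  byte[7]=0xE6 cont=1 payload=0x66=102: acc |= 102<<0 -> acc=102 shift=7
  byte[8]=0x12 cont=0 payload=0x12=18: acc |= 18<<7 -> acc=2406 shift=14 [end]
Varint 4: bytes[7:9] = E6 12 -> value 2406 (2 byte(s))

Answer: 4 1 2 2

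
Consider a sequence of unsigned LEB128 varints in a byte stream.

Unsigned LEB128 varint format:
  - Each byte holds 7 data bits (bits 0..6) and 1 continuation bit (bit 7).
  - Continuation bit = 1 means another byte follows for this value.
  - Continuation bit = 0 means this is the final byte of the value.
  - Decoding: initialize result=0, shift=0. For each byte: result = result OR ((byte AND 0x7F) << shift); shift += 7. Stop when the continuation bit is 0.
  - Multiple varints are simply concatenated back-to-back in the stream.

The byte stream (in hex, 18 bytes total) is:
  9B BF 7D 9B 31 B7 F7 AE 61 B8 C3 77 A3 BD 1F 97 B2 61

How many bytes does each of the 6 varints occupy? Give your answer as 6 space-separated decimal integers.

Answer: 3 2 4 3 3 3

Derivation:
  byte[0]=0x9B cont=1 payload=0x1B=27: acc |= 27<<0 -> acc=27 shift=7
  byte[1]=0xBF cont=1 payload=0x3F=63: acc |= 63<<7 -> acc=8091 shift=14
  byte[2]=0x7D cont=0 payload=0x7D=125: acc |= 125<<14 -> acc=2056091 shift=21 [end]
Varint 1: bytes[0:3] = 9B BF 7D -> value 2056091 (3 byte(s))
  byte[3]=0x9B cont=1 payload=0x1B=27: acc |= 27<<0 -> acc=27 shift=7
  byte[4]=0x31 cont=0 payload=0x31=49: acc |= 49<<7 -> acc=6299 shift=14 [end]
Varint 2: bytes[3:5] = 9B 31 -> value 6299 (2 byte(s))
  byte[5]=0xB7 cont=1 payload=0x37=55: acc |= 55<<0 -> acc=55 shift=7
  byte[6]=0xF7 cont=1 payload=0x77=119: acc |= 119<<7 -> acc=15287 shift=14
  byte[7]=0xAE cont=1 payload=0x2E=46: acc |= 46<<14 -> acc=768951 shift=21
  byte[8]=0x61 cont=0 payload=0x61=97: acc |= 97<<21 -> acc=204192695 shift=28 [end]
Varint 3: bytes[5:9] = B7 F7 AE 61 -> value 204192695 (4 byte(s))
  byte[9]=0xB8 cont=1 payload=0x38=56: acc |= 56<<0 -> acc=56 shift=7
  byte[10]=0xC3 cont=1 payload=0x43=67: acc |= 67<<7 -> acc=8632 shift=14
  byte[11]=0x77 cont=0 payload=0x77=119: acc |= 119<<14 -> acc=1958328 shift=21 [end]
Varint 4: bytes[9:12] = B8 C3 77 -> value 1958328 (3 byte(s))
  byte[12]=0xA3 cont=1 payload=0x23=35: acc |= 35<<0 -> acc=35 shift=7
  byte[13]=0xBD cont=1 payload=0x3D=61: acc |= 61<<7 -> acc=7843 shift=14
  byte[14]=0x1F cont=0 payload=0x1F=31: acc |= 31<<14 -> acc=515747 shift=21 [end]
Varint 5: bytes[12:15] = A3 BD 1F -> value 515747 (3 byte(s))
  byte[15]=0x97 cont=1 payload=0x17=23: acc |= 23<<0 -> acc=23 shift=7
  byte[16]=0xB2 cont=1 payload=0x32=50: acc |= 50<<7 -> acc=6423 shift=14
  byte[17]=0x61 cont=0 payload=0x61=97: acc |= 97<<14 -> acc=1595671 shift=21 [end]
Varint 6: bytes[15:18] = 97 B2 61 -> value 1595671 (3 byte(s))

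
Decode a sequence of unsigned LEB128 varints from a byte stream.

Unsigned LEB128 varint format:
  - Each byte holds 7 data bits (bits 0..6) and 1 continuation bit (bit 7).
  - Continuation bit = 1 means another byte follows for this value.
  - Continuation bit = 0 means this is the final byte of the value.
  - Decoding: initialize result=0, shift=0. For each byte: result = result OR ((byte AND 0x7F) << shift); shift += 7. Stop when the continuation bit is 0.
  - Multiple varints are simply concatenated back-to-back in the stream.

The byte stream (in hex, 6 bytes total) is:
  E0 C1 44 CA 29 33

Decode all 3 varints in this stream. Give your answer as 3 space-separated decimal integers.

Answer: 1122528 5322 51

Derivation:
  byte[0]=0xE0 cont=1 payload=0x60=96: acc |= 96<<0 -> acc=96 shift=7
  byte[1]=0xC1 cont=1 payload=0x41=65: acc |= 65<<7 -> acc=8416 shift=14
  byte[2]=0x44 cont=0 payload=0x44=68: acc |= 68<<14 -> acc=1122528 shift=21 [end]
Varint 1: bytes[0:3] = E0 C1 44 -> value 1122528 (3 byte(s))
  byte[3]=0xCA cont=1 payload=0x4A=74: acc |= 74<<0 -> acc=74 shift=7
  byte[4]=0x29 cont=0 payload=0x29=41: acc |= 41<<7 -> acc=5322 shift=14 [end]
Varint 2: bytes[3:5] = CA 29 -> value 5322 (2 byte(s))
  byte[5]=0x33 cont=0 payload=0x33=51: acc |= 51<<0 -> acc=51 shift=7 [end]
Varint 3: bytes[5:6] = 33 -> value 51 (1 byte(s))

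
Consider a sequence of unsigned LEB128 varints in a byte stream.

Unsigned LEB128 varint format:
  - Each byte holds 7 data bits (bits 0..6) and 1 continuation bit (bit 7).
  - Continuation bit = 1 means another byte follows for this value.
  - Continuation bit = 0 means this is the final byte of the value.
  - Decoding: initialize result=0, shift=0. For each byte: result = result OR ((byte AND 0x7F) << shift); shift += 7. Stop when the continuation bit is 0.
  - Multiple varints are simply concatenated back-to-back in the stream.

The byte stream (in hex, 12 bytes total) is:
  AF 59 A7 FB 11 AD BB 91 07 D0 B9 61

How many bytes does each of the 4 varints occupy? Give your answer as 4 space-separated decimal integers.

Answer: 2 3 4 3

Derivation:
  byte[0]=0xAF cont=1 payload=0x2F=47: acc |= 47<<0 -> acc=47 shift=7
  byte[1]=0x59 cont=0 payload=0x59=89: acc |= 89<<7 -> acc=11439 shift=14 [end]
Varint 1: bytes[0:2] = AF 59 -> value 11439 (2 byte(s))
  byte[2]=0xA7 cont=1 payload=0x27=39: acc |= 39<<0 -> acc=39 shift=7
  byte[3]=0xFB cont=1 payload=0x7B=123: acc |= 123<<7 -> acc=15783 shift=14
  byte[4]=0x11 cont=0 payload=0x11=17: acc |= 17<<14 -> acc=294311 shift=21 [end]
Varint 2: bytes[2:5] = A7 FB 11 -> value 294311 (3 byte(s))
  byte[5]=0xAD cont=1 payload=0x2D=45: acc |= 45<<0 -> acc=45 shift=7
  byte[6]=0xBB cont=1 payload=0x3B=59: acc |= 59<<7 -> acc=7597 shift=14
  byte[7]=0x91 cont=1 payload=0x11=17: acc |= 17<<14 -> acc=286125 shift=21
  byte[8]=0x07 cont=0 payload=0x07=7: acc |= 7<<21 -> acc=14966189 shift=28 [end]
Varint 3: bytes[5:9] = AD BB 91 07 -> value 14966189 (4 byte(s))
  byte[9]=0xD0 cont=1 payload=0x50=80: acc |= 80<<0 -> acc=80 shift=7
  byte[10]=0xB9 cont=1 payload=0x39=57: acc |= 57<<7 -> acc=7376 shift=14
  byte[11]=0x61 cont=0 payload=0x61=97: acc |= 97<<14 -> acc=1596624 shift=21 [end]
Varint 4: bytes[9:12] = D0 B9 61 -> value 1596624 (3 byte(s))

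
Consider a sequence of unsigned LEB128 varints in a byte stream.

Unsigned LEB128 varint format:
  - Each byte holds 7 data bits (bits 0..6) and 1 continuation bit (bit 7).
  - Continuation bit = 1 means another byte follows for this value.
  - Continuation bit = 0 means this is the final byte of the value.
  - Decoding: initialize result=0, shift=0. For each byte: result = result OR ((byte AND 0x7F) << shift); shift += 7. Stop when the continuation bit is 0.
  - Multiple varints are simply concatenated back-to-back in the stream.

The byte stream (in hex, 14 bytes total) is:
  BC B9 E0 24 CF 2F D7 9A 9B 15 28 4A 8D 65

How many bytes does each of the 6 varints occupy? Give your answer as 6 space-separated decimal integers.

Answer: 4 2 4 1 1 2

Derivation:
  byte[0]=0xBC cont=1 payload=0x3C=60: acc |= 60<<0 -> acc=60 shift=7
  byte[1]=0xB9 cont=1 payload=0x39=57: acc |= 57<<7 -> acc=7356 shift=14
  byte[2]=0xE0 cont=1 payload=0x60=96: acc |= 96<<14 -> acc=1580220 shift=21
  byte[3]=0x24 cont=0 payload=0x24=36: acc |= 36<<21 -> acc=77077692 shift=28 [end]
Varint 1: bytes[0:4] = BC B9 E0 24 -> value 77077692 (4 byte(s))
  byte[4]=0xCF cont=1 payload=0x4F=79: acc |= 79<<0 -> acc=79 shift=7
  byte[5]=0x2F cont=0 payload=0x2F=47: acc |= 47<<7 -> acc=6095 shift=14 [end]
Varint 2: bytes[4:6] = CF 2F -> value 6095 (2 byte(s))
  byte[6]=0xD7 cont=1 payload=0x57=87: acc |= 87<<0 -> acc=87 shift=7
  byte[7]=0x9A cont=1 payload=0x1A=26: acc |= 26<<7 -> acc=3415 shift=14
  byte[8]=0x9B cont=1 payload=0x1B=27: acc |= 27<<14 -> acc=445783 shift=21
  byte[9]=0x15 cont=0 payload=0x15=21: acc |= 21<<21 -> acc=44485975 shift=28 [end]
Varint 3: bytes[6:10] = D7 9A 9B 15 -> value 44485975 (4 byte(s))
  byte[10]=0x28 cont=0 payload=0x28=40: acc |= 40<<0 -> acc=40 shift=7 [end]
Varint 4: bytes[10:11] = 28 -> value 40 (1 byte(s))
  byte[11]=0x4A cont=0 payload=0x4A=74: acc |= 74<<0 -> acc=74 shift=7 [end]
Varint 5: bytes[11:12] = 4A -> value 74 (1 byte(s))
  byte[12]=0x8D cont=1 payload=0x0D=13: acc |= 13<<0 -> acc=13 shift=7
  byte[13]=0x65 cont=0 payload=0x65=101: acc |= 101<<7 -> acc=12941 shift=14 [end]
Varint 6: bytes[12:14] = 8D 65 -> value 12941 (2 byte(s))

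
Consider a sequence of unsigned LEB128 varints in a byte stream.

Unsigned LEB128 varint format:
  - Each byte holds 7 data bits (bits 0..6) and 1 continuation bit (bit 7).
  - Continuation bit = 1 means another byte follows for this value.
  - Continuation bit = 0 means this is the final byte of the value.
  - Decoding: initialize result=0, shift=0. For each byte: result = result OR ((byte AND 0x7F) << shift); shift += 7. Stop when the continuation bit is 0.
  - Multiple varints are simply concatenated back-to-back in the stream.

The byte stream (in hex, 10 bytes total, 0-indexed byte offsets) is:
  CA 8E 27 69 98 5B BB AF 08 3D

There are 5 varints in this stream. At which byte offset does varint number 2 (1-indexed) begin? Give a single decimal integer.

Answer: 3

Derivation:
  byte[0]=0xCA cont=1 payload=0x4A=74: acc |= 74<<0 -> acc=74 shift=7
  byte[1]=0x8E cont=1 payload=0x0E=14: acc |= 14<<7 -> acc=1866 shift=14
  byte[2]=0x27 cont=0 payload=0x27=39: acc |= 39<<14 -> acc=640842 shift=21 [end]
Varint 1: bytes[0:3] = CA 8E 27 -> value 640842 (3 byte(s))
  byte[3]=0x69 cont=0 payload=0x69=105: acc |= 105<<0 -> acc=105 shift=7 [end]
Varint 2: bytes[3:4] = 69 -> value 105 (1 byte(s))
  byte[4]=0x98 cont=1 payload=0x18=24: acc |= 24<<0 -> acc=24 shift=7
  byte[5]=0x5B cont=0 payload=0x5B=91: acc |= 91<<7 -> acc=11672 shift=14 [end]
Varint 3: bytes[4:6] = 98 5B -> value 11672 (2 byte(s))
  byte[6]=0xBB cont=1 payload=0x3B=59: acc |= 59<<0 -> acc=59 shift=7
  byte[7]=0xAF cont=1 payload=0x2F=47: acc |= 47<<7 -> acc=6075 shift=14
  byte[8]=0x08 cont=0 payload=0x08=8: acc |= 8<<14 -> acc=137147 shift=21 [end]
Varint 4: bytes[6:9] = BB AF 08 -> value 137147 (3 byte(s))
  byte[9]=0x3D cont=0 payload=0x3D=61: acc |= 61<<0 -> acc=61 shift=7 [end]
Varint 5: bytes[9:10] = 3D -> value 61 (1 byte(s))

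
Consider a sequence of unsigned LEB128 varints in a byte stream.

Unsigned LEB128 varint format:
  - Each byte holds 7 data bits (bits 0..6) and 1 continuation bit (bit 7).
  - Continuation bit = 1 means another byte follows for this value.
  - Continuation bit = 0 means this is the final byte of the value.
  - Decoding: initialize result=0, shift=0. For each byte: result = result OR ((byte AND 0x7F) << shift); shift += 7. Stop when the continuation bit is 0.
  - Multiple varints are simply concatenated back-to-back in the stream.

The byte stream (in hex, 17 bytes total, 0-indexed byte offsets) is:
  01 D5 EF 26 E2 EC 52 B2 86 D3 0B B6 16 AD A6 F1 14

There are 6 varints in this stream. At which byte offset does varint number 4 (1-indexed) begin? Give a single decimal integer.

  byte[0]=0x01 cont=0 payload=0x01=1: acc |= 1<<0 -> acc=1 shift=7 [end]
Varint 1: bytes[0:1] = 01 -> value 1 (1 byte(s))
  byte[1]=0xD5 cont=1 payload=0x55=85: acc |= 85<<0 -> acc=85 shift=7
  byte[2]=0xEF cont=1 payload=0x6F=111: acc |= 111<<7 -> acc=14293 shift=14
  byte[3]=0x26 cont=0 payload=0x26=38: acc |= 38<<14 -> acc=636885 shift=21 [end]
Varint 2: bytes[1:4] = D5 EF 26 -> value 636885 (3 byte(s))
  byte[4]=0xE2 cont=1 payload=0x62=98: acc |= 98<<0 -> acc=98 shift=7
  byte[5]=0xEC cont=1 payload=0x6C=108: acc |= 108<<7 -> acc=13922 shift=14
  byte[6]=0x52 cont=0 payload=0x52=82: acc |= 82<<14 -> acc=1357410 shift=21 [end]
Varint 3: bytes[4:7] = E2 EC 52 -> value 1357410 (3 byte(s))
  byte[7]=0xB2 cont=1 payload=0x32=50: acc |= 50<<0 -> acc=50 shift=7
  byte[8]=0x86 cont=1 payload=0x06=6: acc |= 6<<7 -> acc=818 shift=14
  byte[9]=0xD3 cont=1 payload=0x53=83: acc |= 83<<14 -> acc=1360690 shift=21
  byte[10]=0x0B cont=0 payload=0x0B=11: acc |= 11<<21 -> acc=24429362 shift=28 [end]
Varint 4: bytes[7:11] = B2 86 D3 0B -> value 24429362 (4 byte(s))
  byte[11]=0xB6 cont=1 payload=0x36=54: acc |= 54<<0 -> acc=54 shift=7
  byte[12]=0x16 cont=0 payload=0x16=22: acc |= 22<<7 -> acc=2870 shift=14 [end]
Varint 5: bytes[11:13] = B6 16 -> value 2870 (2 byte(s))
  byte[13]=0xAD cont=1 payload=0x2D=45: acc |= 45<<0 -> acc=45 shift=7
  byte[14]=0xA6 cont=1 payload=0x26=38: acc |= 38<<7 -> acc=4909 shift=14
  byte[15]=0xF1 cont=1 payload=0x71=113: acc |= 113<<14 -> acc=1856301 shift=21
  byte[16]=0x14 cont=0 payload=0x14=20: acc |= 20<<21 -> acc=43799341 shift=28 [end]
Varint 6: bytes[13:17] = AD A6 F1 14 -> value 43799341 (4 byte(s))

Answer: 7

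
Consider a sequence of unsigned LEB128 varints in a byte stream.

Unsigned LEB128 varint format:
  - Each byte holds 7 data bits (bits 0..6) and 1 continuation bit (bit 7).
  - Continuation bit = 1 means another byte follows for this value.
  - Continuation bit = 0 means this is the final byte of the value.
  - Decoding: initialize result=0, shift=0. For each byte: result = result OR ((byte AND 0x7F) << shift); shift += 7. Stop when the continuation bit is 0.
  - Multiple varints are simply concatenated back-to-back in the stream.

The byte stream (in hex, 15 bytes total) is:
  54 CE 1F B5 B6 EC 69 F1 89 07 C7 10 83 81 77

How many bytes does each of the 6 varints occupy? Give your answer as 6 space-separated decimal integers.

Answer: 1 2 4 3 2 3

Derivation:
  byte[0]=0x54 cont=0 payload=0x54=84: acc |= 84<<0 -> acc=84 shift=7 [end]
Varint 1: bytes[0:1] = 54 -> value 84 (1 byte(s))
  byte[1]=0xCE cont=1 payload=0x4E=78: acc |= 78<<0 -> acc=78 shift=7
  byte[2]=0x1F cont=0 payload=0x1F=31: acc |= 31<<7 -> acc=4046 shift=14 [end]
Varint 2: bytes[1:3] = CE 1F -> value 4046 (2 byte(s))
  byte[3]=0xB5 cont=1 payload=0x35=53: acc |= 53<<0 -> acc=53 shift=7
  byte[4]=0xB6 cont=1 payload=0x36=54: acc |= 54<<7 -> acc=6965 shift=14
  byte[5]=0xEC cont=1 payload=0x6C=108: acc |= 108<<14 -> acc=1776437 shift=21
  byte[6]=0x69 cont=0 payload=0x69=105: acc |= 105<<21 -> acc=221977397 shift=28 [end]
Varint 3: bytes[3:7] = B5 B6 EC 69 -> value 221977397 (4 byte(s))
  byte[7]=0xF1 cont=1 payload=0x71=113: acc |= 113<<0 -> acc=113 shift=7
  byte[8]=0x89 cont=1 payload=0x09=9: acc |= 9<<7 -> acc=1265 shift=14
  byte[9]=0x07 cont=0 payload=0x07=7: acc |= 7<<14 -> acc=115953 shift=21 [end]
Varint 4: bytes[7:10] = F1 89 07 -> value 115953 (3 byte(s))
  byte[10]=0xC7 cont=1 payload=0x47=71: acc |= 71<<0 -> acc=71 shift=7
  byte[11]=0x10 cont=0 payload=0x10=16: acc |= 16<<7 -> acc=2119 shift=14 [end]
Varint 5: bytes[10:12] = C7 10 -> value 2119 (2 byte(s))
  byte[12]=0x83 cont=1 payload=0x03=3: acc |= 3<<0 -> acc=3 shift=7
  byte[13]=0x81 cont=1 payload=0x01=1: acc |= 1<<7 -> acc=131 shift=14
  byte[14]=0x77 cont=0 payload=0x77=119: acc |= 119<<14 -> acc=1949827 shift=21 [end]
Varint 6: bytes[12:15] = 83 81 77 -> value 1949827 (3 byte(s))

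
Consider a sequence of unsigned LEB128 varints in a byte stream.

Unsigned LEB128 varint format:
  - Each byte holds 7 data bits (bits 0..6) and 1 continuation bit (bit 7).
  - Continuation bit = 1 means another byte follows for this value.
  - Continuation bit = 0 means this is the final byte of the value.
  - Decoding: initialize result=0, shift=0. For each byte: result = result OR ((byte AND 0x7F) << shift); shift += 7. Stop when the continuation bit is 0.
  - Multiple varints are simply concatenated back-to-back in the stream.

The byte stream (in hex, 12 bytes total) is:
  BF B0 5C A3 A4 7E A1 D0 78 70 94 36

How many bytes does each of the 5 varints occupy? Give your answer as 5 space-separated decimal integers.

  byte[0]=0xBF cont=1 payload=0x3F=63: acc |= 63<<0 -> acc=63 shift=7
  byte[1]=0xB0 cont=1 payload=0x30=48: acc |= 48<<7 -> acc=6207 shift=14
  byte[2]=0x5C cont=0 payload=0x5C=92: acc |= 92<<14 -> acc=1513535 shift=21 [end]
Varint 1: bytes[0:3] = BF B0 5C -> value 1513535 (3 byte(s))
  byte[3]=0xA3 cont=1 payload=0x23=35: acc |= 35<<0 -> acc=35 shift=7
  byte[4]=0xA4 cont=1 payload=0x24=36: acc |= 36<<7 -> acc=4643 shift=14
  byte[5]=0x7E cont=0 payload=0x7E=126: acc |= 126<<14 -> acc=2069027 shift=21 [end]
Varint 2: bytes[3:6] = A3 A4 7E -> value 2069027 (3 byte(s))
  byte[6]=0xA1 cont=1 payload=0x21=33: acc |= 33<<0 -> acc=33 shift=7
  byte[7]=0xD0 cont=1 payload=0x50=80: acc |= 80<<7 -> acc=10273 shift=14
  byte[8]=0x78 cont=0 payload=0x78=120: acc |= 120<<14 -> acc=1976353 shift=21 [end]
Varint 3: bytes[6:9] = A1 D0 78 -> value 1976353 (3 byte(s))
  byte[9]=0x70 cont=0 payload=0x70=112: acc |= 112<<0 -> acc=112 shift=7 [end]
Varint 4: bytes[9:10] = 70 -> value 112 (1 byte(s))
  byte[10]=0x94 cont=1 payload=0x14=20: acc |= 20<<0 -> acc=20 shift=7
  byte[11]=0x36 cont=0 payload=0x36=54: acc |= 54<<7 -> acc=6932 shift=14 [end]
Varint 5: bytes[10:12] = 94 36 -> value 6932 (2 byte(s))

Answer: 3 3 3 1 2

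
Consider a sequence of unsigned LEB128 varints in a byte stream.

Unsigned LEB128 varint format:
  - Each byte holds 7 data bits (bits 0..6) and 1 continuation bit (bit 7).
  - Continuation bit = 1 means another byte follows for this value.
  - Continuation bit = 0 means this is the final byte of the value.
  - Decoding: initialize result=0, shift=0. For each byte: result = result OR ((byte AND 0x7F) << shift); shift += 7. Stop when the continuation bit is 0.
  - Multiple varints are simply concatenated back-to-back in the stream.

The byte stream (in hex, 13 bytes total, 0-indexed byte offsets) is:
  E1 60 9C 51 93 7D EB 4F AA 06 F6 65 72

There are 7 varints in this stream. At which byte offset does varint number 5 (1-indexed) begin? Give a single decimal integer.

  byte[0]=0xE1 cont=1 payload=0x61=97: acc |= 97<<0 -> acc=97 shift=7
  byte[1]=0x60 cont=0 payload=0x60=96: acc |= 96<<7 -> acc=12385 shift=14 [end]
Varint 1: bytes[0:2] = E1 60 -> value 12385 (2 byte(s))
  byte[2]=0x9C cont=1 payload=0x1C=28: acc |= 28<<0 -> acc=28 shift=7
  byte[3]=0x51 cont=0 payload=0x51=81: acc |= 81<<7 -> acc=10396 shift=14 [end]
Varint 2: bytes[2:4] = 9C 51 -> value 10396 (2 byte(s))
  byte[4]=0x93 cont=1 payload=0x13=19: acc |= 19<<0 -> acc=19 shift=7
  byte[5]=0x7D cont=0 payload=0x7D=125: acc |= 125<<7 -> acc=16019 shift=14 [end]
Varint 3: bytes[4:6] = 93 7D -> value 16019 (2 byte(s))
  byte[6]=0xEB cont=1 payload=0x6B=107: acc |= 107<<0 -> acc=107 shift=7
  byte[7]=0x4F cont=0 payload=0x4F=79: acc |= 79<<7 -> acc=10219 shift=14 [end]
Varint 4: bytes[6:8] = EB 4F -> value 10219 (2 byte(s))
  byte[8]=0xAA cont=1 payload=0x2A=42: acc |= 42<<0 -> acc=42 shift=7
  byte[9]=0x06 cont=0 payload=0x06=6: acc |= 6<<7 -> acc=810 shift=14 [end]
Varint 5: bytes[8:10] = AA 06 -> value 810 (2 byte(s))
  byte[10]=0xF6 cont=1 payload=0x76=118: acc |= 118<<0 -> acc=118 shift=7
  byte[11]=0x65 cont=0 payload=0x65=101: acc |= 101<<7 -> acc=13046 shift=14 [end]
Varint 6: bytes[10:12] = F6 65 -> value 13046 (2 byte(s))
  byte[12]=0x72 cont=0 payload=0x72=114: acc |= 114<<0 -> acc=114 shift=7 [end]
Varint 7: bytes[12:13] = 72 -> value 114 (1 byte(s))

Answer: 8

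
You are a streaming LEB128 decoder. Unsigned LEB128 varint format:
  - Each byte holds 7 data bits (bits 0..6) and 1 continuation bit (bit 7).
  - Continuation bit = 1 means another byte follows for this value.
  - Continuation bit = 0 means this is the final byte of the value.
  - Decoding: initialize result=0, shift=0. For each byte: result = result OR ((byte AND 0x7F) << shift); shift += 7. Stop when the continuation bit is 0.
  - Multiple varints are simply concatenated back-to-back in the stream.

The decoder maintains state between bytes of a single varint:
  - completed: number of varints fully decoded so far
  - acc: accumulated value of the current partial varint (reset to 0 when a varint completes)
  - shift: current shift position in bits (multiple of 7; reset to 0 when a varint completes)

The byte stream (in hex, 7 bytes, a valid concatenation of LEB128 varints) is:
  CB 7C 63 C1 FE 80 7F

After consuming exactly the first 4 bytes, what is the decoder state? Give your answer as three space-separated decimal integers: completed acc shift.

byte[0]=0xCB cont=1 payload=0x4B: acc |= 75<<0 -> completed=0 acc=75 shift=7
byte[1]=0x7C cont=0 payload=0x7C: varint #1 complete (value=15947); reset -> completed=1 acc=0 shift=0
byte[2]=0x63 cont=0 payload=0x63: varint #2 complete (value=99); reset -> completed=2 acc=0 shift=0
byte[3]=0xC1 cont=1 payload=0x41: acc |= 65<<0 -> completed=2 acc=65 shift=7

Answer: 2 65 7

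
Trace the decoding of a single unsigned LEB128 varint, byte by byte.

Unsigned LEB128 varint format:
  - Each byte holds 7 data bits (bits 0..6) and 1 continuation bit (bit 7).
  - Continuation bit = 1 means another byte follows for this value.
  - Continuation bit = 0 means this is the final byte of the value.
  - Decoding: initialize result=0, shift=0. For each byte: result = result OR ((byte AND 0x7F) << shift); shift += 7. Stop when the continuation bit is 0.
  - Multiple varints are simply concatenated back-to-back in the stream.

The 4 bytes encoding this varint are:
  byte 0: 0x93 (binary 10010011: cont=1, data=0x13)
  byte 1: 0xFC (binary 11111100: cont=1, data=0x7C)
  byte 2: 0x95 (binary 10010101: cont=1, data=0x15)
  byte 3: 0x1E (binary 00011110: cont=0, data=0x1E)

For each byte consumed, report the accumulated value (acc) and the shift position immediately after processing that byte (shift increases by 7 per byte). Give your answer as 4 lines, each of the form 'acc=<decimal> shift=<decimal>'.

Answer: acc=19 shift=7
acc=15891 shift=14
acc=359955 shift=21
acc=63274515 shift=28

Derivation:
byte 0=0x93: payload=0x13=19, contrib = 19<<0 = 19; acc -> 19, shift -> 7
byte 1=0xFC: payload=0x7C=124, contrib = 124<<7 = 15872; acc -> 15891, shift -> 14
byte 2=0x95: payload=0x15=21, contrib = 21<<14 = 344064; acc -> 359955, shift -> 21
byte 3=0x1E: payload=0x1E=30, contrib = 30<<21 = 62914560; acc -> 63274515, shift -> 28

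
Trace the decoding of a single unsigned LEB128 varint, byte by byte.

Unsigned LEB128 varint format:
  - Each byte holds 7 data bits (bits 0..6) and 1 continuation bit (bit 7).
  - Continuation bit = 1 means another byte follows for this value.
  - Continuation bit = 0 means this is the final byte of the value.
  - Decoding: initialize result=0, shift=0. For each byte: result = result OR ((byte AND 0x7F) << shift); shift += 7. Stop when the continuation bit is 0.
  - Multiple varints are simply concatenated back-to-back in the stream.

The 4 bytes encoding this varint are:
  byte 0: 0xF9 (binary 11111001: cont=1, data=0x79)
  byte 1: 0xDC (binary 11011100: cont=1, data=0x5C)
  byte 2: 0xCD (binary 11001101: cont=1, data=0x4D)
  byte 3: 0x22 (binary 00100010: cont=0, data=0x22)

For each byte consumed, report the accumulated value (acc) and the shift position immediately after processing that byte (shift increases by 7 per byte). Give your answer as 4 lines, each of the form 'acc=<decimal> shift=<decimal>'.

byte 0=0xF9: payload=0x79=121, contrib = 121<<0 = 121; acc -> 121, shift -> 7
byte 1=0xDC: payload=0x5C=92, contrib = 92<<7 = 11776; acc -> 11897, shift -> 14
byte 2=0xCD: payload=0x4D=77, contrib = 77<<14 = 1261568; acc -> 1273465, shift -> 21
byte 3=0x22: payload=0x22=34, contrib = 34<<21 = 71303168; acc -> 72576633, shift -> 28

Answer: acc=121 shift=7
acc=11897 shift=14
acc=1273465 shift=21
acc=72576633 shift=28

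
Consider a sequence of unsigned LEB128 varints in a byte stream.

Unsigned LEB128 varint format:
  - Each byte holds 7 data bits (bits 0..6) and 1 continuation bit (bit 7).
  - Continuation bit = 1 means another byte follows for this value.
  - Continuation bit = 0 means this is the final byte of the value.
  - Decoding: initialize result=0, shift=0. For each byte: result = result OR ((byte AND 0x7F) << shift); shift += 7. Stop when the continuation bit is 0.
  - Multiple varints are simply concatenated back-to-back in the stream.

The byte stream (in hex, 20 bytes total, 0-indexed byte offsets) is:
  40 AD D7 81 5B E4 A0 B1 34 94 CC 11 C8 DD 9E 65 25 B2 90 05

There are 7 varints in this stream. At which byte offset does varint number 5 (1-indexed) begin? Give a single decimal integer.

Answer: 12

Derivation:
  byte[0]=0x40 cont=0 payload=0x40=64: acc |= 64<<0 -> acc=64 shift=7 [end]
Varint 1: bytes[0:1] = 40 -> value 64 (1 byte(s))
  byte[1]=0xAD cont=1 payload=0x2D=45: acc |= 45<<0 -> acc=45 shift=7
  byte[2]=0xD7 cont=1 payload=0x57=87: acc |= 87<<7 -> acc=11181 shift=14
  byte[3]=0x81 cont=1 payload=0x01=1: acc |= 1<<14 -> acc=27565 shift=21
  byte[4]=0x5B cont=0 payload=0x5B=91: acc |= 91<<21 -> acc=190868397 shift=28 [end]
Varint 2: bytes[1:5] = AD D7 81 5B -> value 190868397 (4 byte(s))
  byte[5]=0xE4 cont=1 payload=0x64=100: acc |= 100<<0 -> acc=100 shift=7
  byte[6]=0xA0 cont=1 payload=0x20=32: acc |= 32<<7 -> acc=4196 shift=14
  byte[7]=0xB1 cont=1 payload=0x31=49: acc |= 49<<14 -> acc=807012 shift=21
  byte[8]=0x34 cont=0 payload=0x34=52: acc |= 52<<21 -> acc=109858916 shift=28 [end]
Varint 3: bytes[5:9] = E4 A0 B1 34 -> value 109858916 (4 byte(s))
  byte[9]=0x94 cont=1 payload=0x14=20: acc |= 20<<0 -> acc=20 shift=7
  byte[10]=0xCC cont=1 payload=0x4C=76: acc |= 76<<7 -> acc=9748 shift=14
  byte[11]=0x11 cont=0 payload=0x11=17: acc |= 17<<14 -> acc=288276 shift=21 [end]
Varint 4: bytes[9:12] = 94 CC 11 -> value 288276 (3 byte(s))
  byte[12]=0xC8 cont=1 payload=0x48=72: acc |= 72<<0 -> acc=72 shift=7
  byte[13]=0xDD cont=1 payload=0x5D=93: acc |= 93<<7 -> acc=11976 shift=14
  byte[14]=0x9E cont=1 payload=0x1E=30: acc |= 30<<14 -> acc=503496 shift=21
  byte[15]=0x65 cont=0 payload=0x65=101: acc |= 101<<21 -> acc=212315848 shift=28 [end]
Varint 5: bytes[12:16] = C8 DD 9E 65 -> value 212315848 (4 byte(s))
  byte[16]=0x25 cont=0 payload=0x25=37: acc |= 37<<0 -> acc=37 shift=7 [end]
Varint 6: bytes[16:17] = 25 -> value 37 (1 byte(s))
  byte[17]=0xB2 cont=1 payload=0x32=50: acc |= 50<<0 -> acc=50 shift=7
  byte[18]=0x90 cont=1 payload=0x10=16: acc |= 16<<7 -> acc=2098 shift=14
  byte[19]=0x05 cont=0 payload=0x05=5: acc |= 5<<14 -> acc=84018 shift=21 [end]
Varint 7: bytes[17:20] = B2 90 05 -> value 84018 (3 byte(s))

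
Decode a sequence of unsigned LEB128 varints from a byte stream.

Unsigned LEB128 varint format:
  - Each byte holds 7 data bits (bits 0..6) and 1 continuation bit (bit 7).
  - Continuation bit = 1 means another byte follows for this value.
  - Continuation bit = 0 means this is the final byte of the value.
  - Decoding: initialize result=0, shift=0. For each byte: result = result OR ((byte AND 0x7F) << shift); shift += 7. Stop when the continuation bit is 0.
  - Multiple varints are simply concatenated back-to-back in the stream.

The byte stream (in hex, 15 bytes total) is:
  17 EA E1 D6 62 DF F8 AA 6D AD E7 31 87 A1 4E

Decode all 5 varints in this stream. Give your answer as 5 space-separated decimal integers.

  byte[0]=0x17 cont=0 payload=0x17=23: acc |= 23<<0 -> acc=23 shift=7 [end]
Varint 1: bytes[0:1] = 17 -> value 23 (1 byte(s))
  byte[1]=0xEA cont=1 payload=0x6A=106: acc |= 106<<0 -> acc=106 shift=7
  byte[2]=0xE1 cont=1 payload=0x61=97: acc |= 97<<7 -> acc=12522 shift=14
  byte[3]=0xD6 cont=1 payload=0x56=86: acc |= 86<<14 -> acc=1421546 shift=21
  byte[4]=0x62 cont=0 payload=0x62=98: acc |= 98<<21 -> acc=206942442 shift=28 [end]
Varint 2: bytes[1:5] = EA E1 D6 62 -> value 206942442 (4 byte(s))
  byte[5]=0xDF cont=1 payload=0x5F=95: acc |= 95<<0 -> acc=95 shift=7
  byte[6]=0xF8 cont=1 payload=0x78=120: acc |= 120<<7 -> acc=15455 shift=14
  byte[7]=0xAA cont=1 payload=0x2A=42: acc |= 42<<14 -> acc=703583 shift=21
  byte[8]=0x6D cont=0 payload=0x6D=109: acc |= 109<<21 -> acc=229293151 shift=28 [end]
Varint 3: bytes[5:9] = DF F8 AA 6D -> value 229293151 (4 byte(s))
  byte[9]=0xAD cont=1 payload=0x2D=45: acc |= 45<<0 -> acc=45 shift=7
  byte[10]=0xE7 cont=1 payload=0x67=103: acc |= 103<<7 -> acc=13229 shift=14
  byte[11]=0x31 cont=0 payload=0x31=49: acc |= 49<<14 -> acc=816045 shift=21 [end]
Varint 4: bytes[9:12] = AD E7 31 -> value 816045 (3 byte(s))
  byte[12]=0x87 cont=1 payload=0x07=7: acc |= 7<<0 -> acc=7 shift=7
  byte[13]=0xA1 cont=1 payload=0x21=33: acc |= 33<<7 -> acc=4231 shift=14
  byte[14]=0x4E cont=0 payload=0x4E=78: acc |= 78<<14 -> acc=1282183 shift=21 [end]
Varint 5: bytes[12:15] = 87 A1 4E -> value 1282183 (3 byte(s))

Answer: 23 206942442 229293151 816045 1282183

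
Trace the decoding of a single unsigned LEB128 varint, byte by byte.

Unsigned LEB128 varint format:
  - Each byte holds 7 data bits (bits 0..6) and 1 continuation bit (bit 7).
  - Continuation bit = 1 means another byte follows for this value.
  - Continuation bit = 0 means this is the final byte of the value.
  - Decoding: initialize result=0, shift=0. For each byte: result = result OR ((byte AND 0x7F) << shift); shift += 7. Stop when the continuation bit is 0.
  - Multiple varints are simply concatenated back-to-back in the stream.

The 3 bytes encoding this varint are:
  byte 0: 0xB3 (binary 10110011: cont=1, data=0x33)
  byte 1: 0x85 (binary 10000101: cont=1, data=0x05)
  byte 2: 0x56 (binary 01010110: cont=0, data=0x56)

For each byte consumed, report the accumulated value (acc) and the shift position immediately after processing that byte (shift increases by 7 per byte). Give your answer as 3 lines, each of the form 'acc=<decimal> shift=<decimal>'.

Answer: acc=51 shift=7
acc=691 shift=14
acc=1409715 shift=21

Derivation:
byte 0=0xB3: payload=0x33=51, contrib = 51<<0 = 51; acc -> 51, shift -> 7
byte 1=0x85: payload=0x05=5, contrib = 5<<7 = 640; acc -> 691, shift -> 14
byte 2=0x56: payload=0x56=86, contrib = 86<<14 = 1409024; acc -> 1409715, shift -> 21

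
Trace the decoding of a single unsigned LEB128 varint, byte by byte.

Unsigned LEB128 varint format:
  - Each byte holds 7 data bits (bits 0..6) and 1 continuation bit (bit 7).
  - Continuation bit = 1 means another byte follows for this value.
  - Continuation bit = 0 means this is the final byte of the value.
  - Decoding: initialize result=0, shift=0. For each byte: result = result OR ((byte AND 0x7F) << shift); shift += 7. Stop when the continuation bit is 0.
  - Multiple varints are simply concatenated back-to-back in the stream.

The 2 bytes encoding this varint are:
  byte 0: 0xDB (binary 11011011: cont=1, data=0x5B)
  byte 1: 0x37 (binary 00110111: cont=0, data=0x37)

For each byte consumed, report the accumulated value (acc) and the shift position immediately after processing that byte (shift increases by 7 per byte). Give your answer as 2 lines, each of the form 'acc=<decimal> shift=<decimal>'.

Answer: acc=91 shift=7
acc=7131 shift=14

Derivation:
byte 0=0xDB: payload=0x5B=91, contrib = 91<<0 = 91; acc -> 91, shift -> 7
byte 1=0x37: payload=0x37=55, contrib = 55<<7 = 7040; acc -> 7131, shift -> 14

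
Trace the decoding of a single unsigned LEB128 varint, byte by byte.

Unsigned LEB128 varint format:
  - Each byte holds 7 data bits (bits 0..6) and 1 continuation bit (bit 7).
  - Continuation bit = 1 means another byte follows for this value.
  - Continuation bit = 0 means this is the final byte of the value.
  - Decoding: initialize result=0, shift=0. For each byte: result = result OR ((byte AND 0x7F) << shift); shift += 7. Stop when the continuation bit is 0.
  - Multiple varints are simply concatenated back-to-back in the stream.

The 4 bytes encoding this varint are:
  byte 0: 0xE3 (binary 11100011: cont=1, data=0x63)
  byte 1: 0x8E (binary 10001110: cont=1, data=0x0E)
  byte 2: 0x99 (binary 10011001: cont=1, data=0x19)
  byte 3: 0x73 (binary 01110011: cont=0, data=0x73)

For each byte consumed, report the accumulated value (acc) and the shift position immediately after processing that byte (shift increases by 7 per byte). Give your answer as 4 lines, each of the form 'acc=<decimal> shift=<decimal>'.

byte 0=0xE3: payload=0x63=99, contrib = 99<<0 = 99; acc -> 99, shift -> 7
byte 1=0x8E: payload=0x0E=14, contrib = 14<<7 = 1792; acc -> 1891, shift -> 14
byte 2=0x99: payload=0x19=25, contrib = 25<<14 = 409600; acc -> 411491, shift -> 21
byte 3=0x73: payload=0x73=115, contrib = 115<<21 = 241172480; acc -> 241583971, shift -> 28

Answer: acc=99 shift=7
acc=1891 shift=14
acc=411491 shift=21
acc=241583971 shift=28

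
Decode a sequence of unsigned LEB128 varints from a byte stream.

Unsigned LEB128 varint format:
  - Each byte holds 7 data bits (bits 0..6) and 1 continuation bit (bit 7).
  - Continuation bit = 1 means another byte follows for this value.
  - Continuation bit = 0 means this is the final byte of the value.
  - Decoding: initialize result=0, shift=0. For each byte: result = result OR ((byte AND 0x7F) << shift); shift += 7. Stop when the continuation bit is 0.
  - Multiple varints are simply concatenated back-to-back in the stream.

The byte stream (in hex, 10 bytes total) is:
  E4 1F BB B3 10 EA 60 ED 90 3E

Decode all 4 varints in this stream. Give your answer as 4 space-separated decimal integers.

Answer: 4068 268731 12394 1017965

Derivation:
  byte[0]=0xE4 cont=1 payload=0x64=100: acc |= 100<<0 -> acc=100 shift=7
  byte[1]=0x1F cont=0 payload=0x1F=31: acc |= 31<<7 -> acc=4068 shift=14 [end]
Varint 1: bytes[0:2] = E4 1F -> value 4068 (2 byte(s))
  byte[2]=0xBB cont=1 payload=0x3B=59: acc |= 59<<0 -> acc=59 shift=7
  byte[3]=0xB3 cont=1 payload=0x33=51: acc |= 51<<7 -> acc=6587 shift=14
  byte[4]=0x10 cont=0 payload=0x10=16: acc |= 16<<14 -> acc=268731 shift=21 [end]
Varint 2: bytes[2:5] = BB B3 10 -> value 268731 (3 byte(s))
  byte[5]=0xEA cont=1 payload=0x6A=106: acc |= 106<<0 -> acc=106 shift=7
  byte[6]=0x60 cont=0 payload=0x60=96: acc |= 96<<7 -> acc=12394 shift=14 [end]
Varint 3: bytes[5:7] = EA 60 -> value 12394 (2 byte(s))
  byte[7]=0xED cont=1 payload=0x6D=109: acc |= 109<<0 -> acc=109 shift=7
  byte[8]=0x90 cont=1 payload=0x10=16: acc |= 16<<7 -> acc=2157 shift=14
  byte[9]=0x3E cont=0 payload=0x3E=62: acc |= 62<<14 -> acc=1017965 shift=21 [end]
Varint 4: bytes[7:10] = ED 90 3E -> value 1017965 (3 byte(s))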